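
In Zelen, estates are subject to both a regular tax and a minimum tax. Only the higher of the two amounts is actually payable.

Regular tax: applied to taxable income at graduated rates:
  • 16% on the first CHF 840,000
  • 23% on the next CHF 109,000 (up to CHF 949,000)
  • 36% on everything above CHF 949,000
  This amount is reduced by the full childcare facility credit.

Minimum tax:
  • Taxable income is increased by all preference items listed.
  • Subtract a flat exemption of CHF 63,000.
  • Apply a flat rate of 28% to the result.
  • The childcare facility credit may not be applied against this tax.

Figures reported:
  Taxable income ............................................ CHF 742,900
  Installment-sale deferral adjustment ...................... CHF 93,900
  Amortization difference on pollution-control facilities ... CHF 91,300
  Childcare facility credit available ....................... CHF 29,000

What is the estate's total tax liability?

Minimum tax:
  Adjusted income: CHF 742,900 + CHF 93,900 + CHF 91,300 = CHF 928,100
  Less exemption CHF 63,000 → base CHF 865,100
  CHF 865,100 × 28% = CHF 242,228

Regular tax:
  CHF 742,900 × 16% = CHF 118,864
  Less childcare facility credit CHF 29,000 → CHF 89,864

CHF 242,228 > CHF 89,864, so the minimum tax is the binding amount.

CHF 242,228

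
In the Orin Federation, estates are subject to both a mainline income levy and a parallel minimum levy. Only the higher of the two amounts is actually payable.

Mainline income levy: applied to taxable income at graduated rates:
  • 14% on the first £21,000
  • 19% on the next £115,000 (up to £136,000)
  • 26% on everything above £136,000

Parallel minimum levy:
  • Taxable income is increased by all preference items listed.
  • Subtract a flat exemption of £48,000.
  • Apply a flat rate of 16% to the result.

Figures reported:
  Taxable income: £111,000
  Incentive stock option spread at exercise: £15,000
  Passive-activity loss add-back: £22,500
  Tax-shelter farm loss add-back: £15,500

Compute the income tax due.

£20,040

Parallel minimum levy:
  Adjusted income: £111,000 + £15,000 + £22,500 + £15,500 = £164,000
  Less exemption £48,000 → base £116,000
  £116,000 × 16% = £18,560

Mainline income levy:
  £21,000 × 14% = £2,940
  £90,000 × 19% = £17,100
  → £20,040

£20,040 > £18,560, so the mainline income levy governs.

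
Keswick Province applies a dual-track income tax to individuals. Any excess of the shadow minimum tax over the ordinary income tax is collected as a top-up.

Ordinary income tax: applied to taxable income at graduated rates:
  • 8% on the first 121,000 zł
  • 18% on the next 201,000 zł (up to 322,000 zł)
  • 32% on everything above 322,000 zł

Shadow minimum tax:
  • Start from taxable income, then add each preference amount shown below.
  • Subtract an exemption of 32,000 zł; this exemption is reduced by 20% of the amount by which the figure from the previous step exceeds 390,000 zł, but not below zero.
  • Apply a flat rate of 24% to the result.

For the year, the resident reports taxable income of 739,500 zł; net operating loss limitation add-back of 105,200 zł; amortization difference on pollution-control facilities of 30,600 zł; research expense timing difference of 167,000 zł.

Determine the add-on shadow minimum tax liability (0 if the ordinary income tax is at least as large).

70,692 zł

Shadow minimum tax:
  Adjusted income: 739,500 zł + 105,200 zł + 30,600 zł + 167,000 zł = 1,042,300 zł
  Exemption: 20% × (1,042,300 zł − 390,000 zł) = 130,460 zł ≥ 32,000 zł, so the exemption is fully phased out
  Base: 1,042,300 zł − 0 zł = 1,042,300 zł
  1,042,300 zł × 24% = 250,152 zł

Ordinary income tax:
  121,000 zł × 8% = 9,680 zł
  201,000 zł × 18% = 36,180 zł
  417,500 zł × 32% = 133,600 zł
  → 179,460 zł

Excess of shadow minimum tax over ordinary income tax: 250,152 zł − 179,460 zł = 70,692 zł.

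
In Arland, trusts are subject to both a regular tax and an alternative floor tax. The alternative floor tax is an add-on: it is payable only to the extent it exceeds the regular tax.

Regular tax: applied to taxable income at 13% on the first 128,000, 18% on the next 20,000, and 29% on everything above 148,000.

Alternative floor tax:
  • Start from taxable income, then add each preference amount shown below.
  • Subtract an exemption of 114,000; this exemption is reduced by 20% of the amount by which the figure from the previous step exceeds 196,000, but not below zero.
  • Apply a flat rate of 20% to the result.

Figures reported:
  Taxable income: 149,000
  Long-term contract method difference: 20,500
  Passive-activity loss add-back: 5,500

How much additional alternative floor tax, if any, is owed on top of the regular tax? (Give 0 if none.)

0

Alternative floor tax:
  Adjusted income: 149,000 + 20,500 + 5,500 = 175,000
  Exemption: 175,000 ≤ 196,000, so full 114,000 applies
  Base: 175,000 − 114,000 = 61,000
  61,000 × 20% = 12,200

Regular tax:
  128,000 × 13% = 16,640
  20,000 × 18% = 3,600
  1,000 × 29% = 290
  → 20,530

12,200 ≤ 20,530, so no add-on is due.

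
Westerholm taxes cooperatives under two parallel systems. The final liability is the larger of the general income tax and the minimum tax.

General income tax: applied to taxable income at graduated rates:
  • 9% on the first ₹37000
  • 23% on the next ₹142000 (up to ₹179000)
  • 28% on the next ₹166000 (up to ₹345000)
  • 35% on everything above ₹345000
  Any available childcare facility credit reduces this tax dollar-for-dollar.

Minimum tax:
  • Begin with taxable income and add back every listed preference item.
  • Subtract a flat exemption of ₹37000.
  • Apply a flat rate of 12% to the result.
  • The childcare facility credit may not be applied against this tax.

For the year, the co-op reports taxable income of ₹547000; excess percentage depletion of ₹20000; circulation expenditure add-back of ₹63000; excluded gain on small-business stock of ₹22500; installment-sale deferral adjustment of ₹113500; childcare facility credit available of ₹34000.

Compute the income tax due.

₹119170

Minimum tax:
  Adjusted income: ₹547000 + ₹20000 + ₹63000 + ₹22500 + ₹113500 = ₹766000
  Less exemption ₹37000 → base ₹729000
  ₹729000 × 12% = ₹87480

General income tax:
  ₹37000 × 9% = ₹3330
  ₹142000 × 23% = ₹32660
  ₹166000 × 28% = ₹46480
  ₹202000 × 35% = ₹70700
  → ₹153170
  Less childcare facility credit ₹34000 → ₹119170

₹119170 > ₹87480, so the general income tax governs.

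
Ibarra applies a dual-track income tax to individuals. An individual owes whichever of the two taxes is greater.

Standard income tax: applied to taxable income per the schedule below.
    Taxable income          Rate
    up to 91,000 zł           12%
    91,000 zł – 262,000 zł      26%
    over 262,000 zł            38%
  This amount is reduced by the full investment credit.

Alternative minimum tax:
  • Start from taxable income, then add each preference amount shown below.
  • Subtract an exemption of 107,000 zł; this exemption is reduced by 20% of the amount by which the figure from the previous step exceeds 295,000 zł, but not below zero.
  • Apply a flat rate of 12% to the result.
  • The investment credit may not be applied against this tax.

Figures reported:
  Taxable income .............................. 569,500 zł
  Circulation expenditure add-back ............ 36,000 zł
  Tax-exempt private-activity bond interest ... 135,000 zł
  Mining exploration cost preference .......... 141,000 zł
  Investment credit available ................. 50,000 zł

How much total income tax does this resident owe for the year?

Standard income tax:
  91,000 zł × 12% = 10,920 zł
  171,000 zł × 26% = 44,460 zł
  307,500 zł × 38% = 116,850 zł
  → 172,230 zł
  Less investment credit 50,000 zł → 122,230 zł

Alternative minimum tax:
  Adjusted income: 569,500 zł + 36,000 zł + 135,000 zł + 141,000 zł = 881,500 zł
  Exemption: 20% × (881,500 zł − 295,000 zł) = 117,300 zł ≥ 107,000 zł, so the exemption is fully phased out
  Base: 881,500 zł − 0 zł = 881,500 zł
  881,500 zł × 12% = 105,780 zł

122,230 zł > 105,780 zł, so the standard income tax governs.

122,230 zł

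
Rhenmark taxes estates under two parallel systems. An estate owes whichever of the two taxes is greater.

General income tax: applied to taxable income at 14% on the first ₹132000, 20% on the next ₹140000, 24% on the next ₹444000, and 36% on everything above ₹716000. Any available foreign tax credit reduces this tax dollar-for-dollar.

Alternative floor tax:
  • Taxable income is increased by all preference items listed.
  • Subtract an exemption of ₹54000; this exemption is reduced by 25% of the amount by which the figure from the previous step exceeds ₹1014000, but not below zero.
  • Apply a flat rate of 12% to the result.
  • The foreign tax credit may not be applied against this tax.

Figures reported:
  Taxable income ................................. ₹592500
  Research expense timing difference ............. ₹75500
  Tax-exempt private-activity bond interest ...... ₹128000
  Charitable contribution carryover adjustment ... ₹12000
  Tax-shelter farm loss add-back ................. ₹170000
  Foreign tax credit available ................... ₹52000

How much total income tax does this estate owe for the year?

₹110880

General income tax:
  ₹132000 × 14% = ₹18480
  ₹140000 × 20% = ₹28000
  ₹320500 × 24% = ₹76920
  → ₹123400
  Less foreign tax credit ₹52000 → ₹71400

Alternative floor tax:
  Adjusted income: ₹592500 + ₹75500 + ₹128000 + ₹12000 + ₹170000 = ₹978000
  Exemption: ₹978000 ≤ ₹1014000, so full ₹54000 applies
  Base: ₹978000 − ₹54000 = ₹924000
  ₹924000 × 12% = ₹110880

₹110880 > ₹71400, so the alternative floor tax is the binding amount.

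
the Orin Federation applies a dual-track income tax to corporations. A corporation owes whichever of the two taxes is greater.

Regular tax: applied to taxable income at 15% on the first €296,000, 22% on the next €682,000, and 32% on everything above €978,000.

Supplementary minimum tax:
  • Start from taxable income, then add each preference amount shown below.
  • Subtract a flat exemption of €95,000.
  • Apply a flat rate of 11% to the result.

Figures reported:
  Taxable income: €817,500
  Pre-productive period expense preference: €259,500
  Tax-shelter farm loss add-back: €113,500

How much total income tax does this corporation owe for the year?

€159,130

Regular tax:
  €296,000 × 15% = €44,400
  €521,500 × 22% = €114,730
  → €159,130

Supplementary minimum tax:
  Adjusted income: €817,500 + €259,500 + €113,500 = €1,190,500
  Less exemption €95,000 → base €1,095,500
  €1,095,500 × 11% = €120,505

€159,130 > €120,505, so the regular tax governs.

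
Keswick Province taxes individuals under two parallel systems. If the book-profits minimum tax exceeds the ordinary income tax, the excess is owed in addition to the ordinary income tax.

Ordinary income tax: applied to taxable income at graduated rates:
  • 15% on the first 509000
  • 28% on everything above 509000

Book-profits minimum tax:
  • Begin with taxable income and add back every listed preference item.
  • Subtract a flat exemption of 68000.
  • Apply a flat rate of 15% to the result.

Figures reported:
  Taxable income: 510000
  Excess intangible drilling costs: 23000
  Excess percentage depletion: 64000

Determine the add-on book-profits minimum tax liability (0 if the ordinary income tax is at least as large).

2720

Book-profits minimum tax:
  Adjusted income: 510000 + 23000 + 64000 = 597000
  Less exemption 68000 → base 529000
  529000 × 15% = 79350

Ordinary income tax:
  509000 × 15% = 76350
  1000 × 28% = 280
  → 76630

Excess of book-profits minimum tax over ordinary income tax: 79350 − 76630 = 2720.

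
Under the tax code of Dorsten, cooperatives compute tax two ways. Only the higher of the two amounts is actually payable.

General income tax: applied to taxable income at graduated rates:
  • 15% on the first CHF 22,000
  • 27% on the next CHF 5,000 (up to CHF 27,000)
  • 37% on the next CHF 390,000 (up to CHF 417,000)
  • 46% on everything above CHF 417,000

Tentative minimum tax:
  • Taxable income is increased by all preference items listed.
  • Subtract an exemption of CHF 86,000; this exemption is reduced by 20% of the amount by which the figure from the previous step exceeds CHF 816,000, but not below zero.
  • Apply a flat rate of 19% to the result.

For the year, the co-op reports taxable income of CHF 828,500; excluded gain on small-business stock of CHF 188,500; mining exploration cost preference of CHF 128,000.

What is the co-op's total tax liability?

CHF 338,240

Tentative minimum tax:
  Adjusted income: CHF 828,500 + CHF 188,500 + CHF 128,000 = CHF 1,145,000
  Exemption: CHF 86,000 − 20% × (CHF 1,145,000 − CHF 816,000) = CHF 86,000 − CHF 65,800 = CHF 20,200
  Base: CHF 1,145,000 − CHF 20,200 = CHF 1,124,800
  CHF 1,124,800 × 19% = CHF 213,712

General income tax:
  CHF 22,000 × 15% = CHF 3,300
  CHF 5,000 × 27% = CHF 1,350
  CHF 390,000 × 37% = CHF 144,300
  CHF 411,500 × 46% = CHF 189,290
  → CHF 338,240

CHF 338,240 > CHF 213,712, so the general income tax governs.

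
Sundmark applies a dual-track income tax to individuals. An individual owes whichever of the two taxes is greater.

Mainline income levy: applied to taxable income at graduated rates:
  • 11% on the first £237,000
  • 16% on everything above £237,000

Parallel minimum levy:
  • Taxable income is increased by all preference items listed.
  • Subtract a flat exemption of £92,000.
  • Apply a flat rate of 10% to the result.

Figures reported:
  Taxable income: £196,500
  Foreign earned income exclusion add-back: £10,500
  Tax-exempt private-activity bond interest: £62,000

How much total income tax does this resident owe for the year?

Mainline income levy:
  £196,500 × 11% = £21,615

Parallel minimum levy:
  Adjusted income: £196,500 + £10,500 + £62,000 = £269,000
  Less exemption £92,000 → base £177,000
  £177,000 × 10% = £17,700

£21,615 > £17,700, so the mainline income levy governs.

£21,615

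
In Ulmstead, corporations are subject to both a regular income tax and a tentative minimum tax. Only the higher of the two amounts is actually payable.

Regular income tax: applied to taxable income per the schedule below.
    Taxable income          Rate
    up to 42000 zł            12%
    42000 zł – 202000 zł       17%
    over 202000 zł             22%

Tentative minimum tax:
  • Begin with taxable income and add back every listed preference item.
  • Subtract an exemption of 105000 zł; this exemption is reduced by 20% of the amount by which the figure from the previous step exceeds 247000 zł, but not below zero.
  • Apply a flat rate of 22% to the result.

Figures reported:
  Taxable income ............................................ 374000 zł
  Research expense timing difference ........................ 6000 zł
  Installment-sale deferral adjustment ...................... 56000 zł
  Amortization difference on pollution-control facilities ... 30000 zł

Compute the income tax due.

Regular income tax:
  42000 zł × 12% = 5040 zł
  160000 zł × 17% = 27200 zł
  172000 zł × 22% = 37840 zł
  → 70080 zł

Tentative minimum tax:
  Adjusted income: 374000 zł + 6000 zł + 56000 zł + 30000 zł = 466000 zł
  Exemption: 105000 zł − 20% × (466000 zł − 247000 zł) = 105000 zł − 43800 zł = 61200 zł
  Base: 466000 zł − 61200 zł = 404800 zł
  404800 zł × 22% = 89056 zł

89056 zł > 70080 zł, so the tentative minimum tax is the binding amount.

89056 zł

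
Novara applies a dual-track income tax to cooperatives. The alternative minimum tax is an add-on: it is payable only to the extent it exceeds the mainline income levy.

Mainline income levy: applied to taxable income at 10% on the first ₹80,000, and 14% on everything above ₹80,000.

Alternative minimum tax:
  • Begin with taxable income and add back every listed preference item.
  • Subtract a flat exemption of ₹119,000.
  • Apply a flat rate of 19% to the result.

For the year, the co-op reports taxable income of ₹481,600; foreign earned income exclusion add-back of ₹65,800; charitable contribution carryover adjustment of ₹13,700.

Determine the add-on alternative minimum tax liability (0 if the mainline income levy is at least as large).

₹19,775

Mainline income levy:
  ₹80,000 × 10% = ₹8,000
  ₹401,600 × 14% = ₹56,224
  → ₹64,224

Alternative minimum tax:
  Adjusted income: ₹481,600 + ₹65,800 + ₹13,700 = ₹561,100
  Less exemption ₹119,000 → base ₹442,100
  ₹442,100 × 19% = ₹83,999

Excess of alternative minimum tax over mainline income levy: ₹83,999 − ₹64,224 = ₹19,775.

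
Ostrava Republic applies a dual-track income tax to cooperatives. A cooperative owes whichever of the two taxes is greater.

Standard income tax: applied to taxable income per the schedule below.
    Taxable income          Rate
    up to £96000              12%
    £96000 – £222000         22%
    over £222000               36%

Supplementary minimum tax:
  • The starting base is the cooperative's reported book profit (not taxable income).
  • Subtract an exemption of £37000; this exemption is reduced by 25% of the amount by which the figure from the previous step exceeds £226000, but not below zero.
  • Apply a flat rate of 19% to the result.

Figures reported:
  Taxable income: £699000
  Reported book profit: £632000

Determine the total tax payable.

Standard income tax:
  £96000 × 12% = £11520
  £126000 × 22% = £27720
  £477000 × 36% = £171720
  → £210960

Supplementary minimum tax:
  Base (reported book profit): £632000
  Exemption: 25% × (£632000 − £226000) = £101500 ≥ £37000, so the exemption is fully phased out
  Base: £632000 − £0 = £632000
  £632000 × 19% = £120080

£210960 > £120080, so the standard income tax governs.

£210960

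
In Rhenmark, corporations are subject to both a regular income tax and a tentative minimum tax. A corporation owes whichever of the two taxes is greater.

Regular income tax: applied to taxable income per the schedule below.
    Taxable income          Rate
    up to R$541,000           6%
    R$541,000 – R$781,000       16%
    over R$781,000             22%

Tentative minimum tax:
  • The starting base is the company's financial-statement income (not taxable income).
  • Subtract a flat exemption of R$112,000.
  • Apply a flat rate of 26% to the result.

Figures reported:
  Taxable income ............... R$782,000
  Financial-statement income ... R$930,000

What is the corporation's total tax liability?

R$212,680

Tentative minimum tax:
  Base (financial-statement income): R$930,000
  Less exemption R$112,000 → base R$818,000
  R$818,000 × 26% = R$212,680

Regular income tax:
  R$541,000 × 6% = R$32,460
  R$240,000 × 16% = R$38,400
  R$1,000 × 22% = R$220
  → R$71,080

R$212,680 > R$71,080, so the tentative minimum tax is the binding amount.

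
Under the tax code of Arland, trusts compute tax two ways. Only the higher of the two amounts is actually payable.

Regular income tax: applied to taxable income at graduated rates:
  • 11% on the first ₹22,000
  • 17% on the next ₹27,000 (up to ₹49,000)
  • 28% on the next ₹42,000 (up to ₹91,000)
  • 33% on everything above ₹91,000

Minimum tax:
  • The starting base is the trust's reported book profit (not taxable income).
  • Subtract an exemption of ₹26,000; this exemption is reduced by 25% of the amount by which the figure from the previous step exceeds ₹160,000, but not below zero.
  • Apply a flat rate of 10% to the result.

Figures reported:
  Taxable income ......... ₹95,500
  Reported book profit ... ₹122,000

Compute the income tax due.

Regular income tax:
  ₹22,000 × 11% = ₹2,420
  ₹27,000 × 17% = ₹4,590
  ₹42,000 × 28% = ₹11,760
  ₹4,500 × 33% = ₹1,485
  → ₹20,255

Minimum tax:
  Base (reported book profit): ₹122,000
  Exemption: ₹122,000 ≤ ₹160,000, so full ₹26,000 applies
  Base: ₹122,000 − ₹26,000 = ₹96,000
  ₹96,000 × 10% = ₹9,600

₹20,255 > ₹9,600, so the regular income tax governs.

₹20,255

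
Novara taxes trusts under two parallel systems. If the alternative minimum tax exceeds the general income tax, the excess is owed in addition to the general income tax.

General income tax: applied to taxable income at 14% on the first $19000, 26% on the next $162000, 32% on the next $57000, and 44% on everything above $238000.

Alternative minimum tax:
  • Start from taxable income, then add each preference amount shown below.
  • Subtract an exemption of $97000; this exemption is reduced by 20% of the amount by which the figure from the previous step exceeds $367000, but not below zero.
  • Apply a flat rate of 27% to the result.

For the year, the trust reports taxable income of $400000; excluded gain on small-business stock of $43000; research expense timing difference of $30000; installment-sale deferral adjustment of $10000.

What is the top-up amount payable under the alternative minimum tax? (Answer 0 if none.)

$0

Alternative minimum tax:
  Adjusted income: $400000 + $43000 + $30000 + $10000 = $483000
  Exemption: $97000 − 20% × ($483000 − $367000) = $97000 − $23200 = $73800
  Base: $483000 − $73800 = $409200
  $409200 × 27% = $110484

General income tax:
  $19000 × 14% = $2660
  $162000 × 26% = $42120
  $57000 × 32% = $18240
  $162000 × 44% = $71280
  → $134300

$110484 ≤ $134300, so no add-on is due.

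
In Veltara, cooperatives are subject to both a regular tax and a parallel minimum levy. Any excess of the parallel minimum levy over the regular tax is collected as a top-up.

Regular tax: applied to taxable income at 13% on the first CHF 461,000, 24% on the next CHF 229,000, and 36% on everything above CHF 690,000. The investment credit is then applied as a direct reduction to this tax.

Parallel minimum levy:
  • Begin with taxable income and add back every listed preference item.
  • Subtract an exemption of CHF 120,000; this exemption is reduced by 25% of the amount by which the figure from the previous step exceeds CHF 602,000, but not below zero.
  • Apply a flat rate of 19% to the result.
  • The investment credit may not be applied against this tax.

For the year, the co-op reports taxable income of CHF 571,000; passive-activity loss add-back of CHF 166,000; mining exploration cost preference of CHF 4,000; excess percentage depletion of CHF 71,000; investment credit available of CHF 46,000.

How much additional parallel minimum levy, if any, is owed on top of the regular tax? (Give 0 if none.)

CHF 101,125

Parallel minimum levy:
  Adjusted income: CHF 571,000 + CHF 166,000 + CHF 4,000 + CHF 71,000 = CHF 812,000
  Exemption: CHF 120,000 − 25% × (CHF 812,000 − CHF 602,000) = CHF 120,000 − CHF 52,500 = CHF 67,500
  Base: CHF 812,000 − CHF 67,500 = CHF 744,500
  CHF 744,500 × 19% = CHF 141,455

Regular tax:
  CHF 461,000 × 13% = CHF 59,930
  CHF 110,000 × 24% = CHF 26,400
  → CHF 86,330
  Less investment credit CHF 46,000 → CHF 40,330

Excess of parallel minimum levy over regular tax: CHF 141,455 − CHF 40,330 = CHF 101,125.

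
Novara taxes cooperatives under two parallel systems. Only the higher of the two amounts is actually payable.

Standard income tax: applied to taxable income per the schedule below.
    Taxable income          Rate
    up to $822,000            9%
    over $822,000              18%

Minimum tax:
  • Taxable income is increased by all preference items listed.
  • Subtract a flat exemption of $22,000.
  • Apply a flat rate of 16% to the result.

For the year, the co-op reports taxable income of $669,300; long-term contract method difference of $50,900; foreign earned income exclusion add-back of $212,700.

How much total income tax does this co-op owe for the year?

Standard income tax:
  $669,300 × 9% = $60,237

Minimum tax:
  Adjusted income: $669,300 + $50,900 + $212,700 = $932,900
  Less exemption $22,000 → base $910,900
  $910,900 × 16% = $145,744

$145,744 > $60,237, so the minimum tax is the binding amount.

$145,744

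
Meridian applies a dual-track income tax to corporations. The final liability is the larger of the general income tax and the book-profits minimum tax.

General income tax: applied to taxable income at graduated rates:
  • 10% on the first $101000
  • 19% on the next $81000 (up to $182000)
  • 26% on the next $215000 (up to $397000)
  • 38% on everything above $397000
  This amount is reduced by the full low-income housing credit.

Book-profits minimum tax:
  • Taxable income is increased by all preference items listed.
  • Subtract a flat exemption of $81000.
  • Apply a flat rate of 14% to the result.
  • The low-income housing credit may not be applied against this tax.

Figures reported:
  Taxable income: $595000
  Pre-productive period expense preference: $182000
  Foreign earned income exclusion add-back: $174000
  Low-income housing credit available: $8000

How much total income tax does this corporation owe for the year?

$148630

General income tax:
  $101000 × 10% = $10100
  $81000 × 19% = $15390
  $215000 × 26% = $55900
  $198000 × 38% = $75240
  → $156630
  Less low-income housing credit $8000 → $148630

Book-profits minimum tax:
  Adjusted income: $595000 + $182000 + $174000 = $951000
  Less exemption $81000 → base $870000
  $870000 × 14% = $121800

$148630 > $121800, so the general income tax governs.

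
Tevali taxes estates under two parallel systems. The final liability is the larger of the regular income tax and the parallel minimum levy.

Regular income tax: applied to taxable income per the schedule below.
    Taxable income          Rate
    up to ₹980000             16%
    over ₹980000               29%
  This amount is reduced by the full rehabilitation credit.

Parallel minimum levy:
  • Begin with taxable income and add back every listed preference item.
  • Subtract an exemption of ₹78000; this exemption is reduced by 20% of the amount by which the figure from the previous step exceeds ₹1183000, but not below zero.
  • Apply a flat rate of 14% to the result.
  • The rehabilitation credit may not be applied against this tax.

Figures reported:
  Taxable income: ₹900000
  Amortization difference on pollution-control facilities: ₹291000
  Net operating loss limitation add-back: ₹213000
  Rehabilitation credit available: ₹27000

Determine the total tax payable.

Parallel minimum levy:
  Adjusted income: ₹900000 + ₹291000 + ₹213000 = ₹1404000
  Exemption: ₹78000 − 20% × (₹1404000 − ₹1183000) = ₹78000 − ₹44200 = ₹33800
  Base: ₹1404000 − ₹33800 = ₹1370200
  ₹1370200 × 14% = ₹191828

Regular income tax:
  ₹900000 × 16% = ₹144000
  Less rehabilitation credit ₹27000 → ₹117000

₹191828 > ₹117000, so the parallel minimum levy is the binding amount.

₹191828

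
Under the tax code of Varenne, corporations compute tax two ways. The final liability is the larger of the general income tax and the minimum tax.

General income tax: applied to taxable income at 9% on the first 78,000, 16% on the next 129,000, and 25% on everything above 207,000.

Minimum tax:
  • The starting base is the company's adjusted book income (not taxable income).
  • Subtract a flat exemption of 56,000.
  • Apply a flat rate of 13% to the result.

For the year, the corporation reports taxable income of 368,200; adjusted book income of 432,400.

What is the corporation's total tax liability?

67,960

Minimum tax:
  Base (adjusted book income): 432,400
  Less exemption 56,000 → base 376,400
  376,400 × 13% = 48,932

General income tax:
  78,000 × 9% = 7,020
  129,000 × 16% = 20,640
  161,200 × 25% = 40,300
  → 67,960

67,960 > 48,932, so the general income tax governs.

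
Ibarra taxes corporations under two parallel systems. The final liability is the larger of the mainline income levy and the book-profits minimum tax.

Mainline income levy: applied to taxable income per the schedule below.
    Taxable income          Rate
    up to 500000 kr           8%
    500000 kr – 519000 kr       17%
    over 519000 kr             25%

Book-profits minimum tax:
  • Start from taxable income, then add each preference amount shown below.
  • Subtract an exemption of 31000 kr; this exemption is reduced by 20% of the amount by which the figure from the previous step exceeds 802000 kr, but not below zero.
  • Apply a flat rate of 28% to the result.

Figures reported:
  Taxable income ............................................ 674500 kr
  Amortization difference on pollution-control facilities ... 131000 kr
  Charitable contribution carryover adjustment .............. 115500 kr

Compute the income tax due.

Book-profits minimum tax:
  Adjusted income: 674500 kr + 131000 kr + 115500 kr = 921000 kr
  Exemption: 31000 kr − 20% × (921000 kr − 802000 kr) = 31000 kr − 23800 kr = 7200 kr
  Base: 921000 kr − 7200 kr = 913800 kr
  913800 kr × 28% = 255864 kr

Mainline income levy:
  500000 kr × 8% = 40000 kr
  19000 kr × 17% = 3230 kr
  155500 kr × 25% = 38875 kr
  → 82105 kr

255864 kr > 82105 kr, so the book-profits minimum tax is the binding amount.

255864 kr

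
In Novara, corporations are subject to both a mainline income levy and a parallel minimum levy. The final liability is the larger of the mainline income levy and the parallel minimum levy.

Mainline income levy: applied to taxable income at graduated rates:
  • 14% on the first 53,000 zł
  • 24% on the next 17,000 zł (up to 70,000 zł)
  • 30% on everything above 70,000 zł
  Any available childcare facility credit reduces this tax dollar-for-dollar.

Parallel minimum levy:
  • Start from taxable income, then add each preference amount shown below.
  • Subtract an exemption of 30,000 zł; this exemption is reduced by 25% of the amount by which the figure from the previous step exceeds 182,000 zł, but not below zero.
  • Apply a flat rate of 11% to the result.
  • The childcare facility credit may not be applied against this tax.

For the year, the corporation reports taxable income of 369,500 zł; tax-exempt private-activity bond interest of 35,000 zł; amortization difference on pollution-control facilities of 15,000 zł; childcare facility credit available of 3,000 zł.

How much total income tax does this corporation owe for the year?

Parallel minimum levy:
  Adjusted income: 369,500 zł + 35,000 zł + 15,000 zł = 419,500 zł
  Exemption: 25% × (419,500 zł − 182,000 zł) = 59,375 zł ≥ 30,000 zł, so the exemption is fully phased out
  Base: 419,500 zł − 0 zł = 419,500 zł
  419,500 zł × 11% = 46,145 zł

Mainline income levy:
  53,000 zł × 14% = 7,420 zł
  17,000 zł × 24% = 4,080 zł
  299,500 zł × 30% = 89,850 zł
  → 101,350 zł
  Less childcare facility credit 3,000 zł → 98,350 zł

98,350 zł > 46,145 zł, so the mainline income levy governs.

98,350 zł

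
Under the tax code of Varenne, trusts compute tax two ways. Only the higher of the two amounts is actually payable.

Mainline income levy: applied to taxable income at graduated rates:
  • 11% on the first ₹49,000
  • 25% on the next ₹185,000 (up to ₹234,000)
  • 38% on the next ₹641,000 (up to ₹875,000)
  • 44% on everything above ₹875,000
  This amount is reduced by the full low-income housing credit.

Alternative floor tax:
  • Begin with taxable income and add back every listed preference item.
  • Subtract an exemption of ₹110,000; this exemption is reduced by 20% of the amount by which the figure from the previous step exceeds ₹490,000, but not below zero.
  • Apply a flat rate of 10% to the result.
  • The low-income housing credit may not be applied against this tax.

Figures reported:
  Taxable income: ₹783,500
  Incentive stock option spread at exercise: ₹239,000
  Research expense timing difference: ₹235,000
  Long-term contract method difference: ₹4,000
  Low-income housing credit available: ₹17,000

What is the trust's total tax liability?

Mainline income levy:
  ₹49,000 × 11% = ₹5,390
  ₹185,000 × 25% = ₹46,250
  ₹549,500 × 38% = ₹208,810
  → ₹260,450
  Less low-income housing credit ₹17,000 → ₹243,450

Alternative floor tax:
  Adjusted income: ₹783,500 + ₹239,000 + ₹235,000 + ₹4,000 = ₹1,261,500
  Exemption: 20% × (₹1,261,500 − ₹490,000) = ₹154,300 ≥ ₹110,000, so the exemption is fully phased out
  Base: ₹1,261,500 − ₹0 = ₹1,261,500
  ₹1,261,500 × 10% = ₹126,150

₹243,450 > ₹126,150, so the mainline income levy governs.

₹243,450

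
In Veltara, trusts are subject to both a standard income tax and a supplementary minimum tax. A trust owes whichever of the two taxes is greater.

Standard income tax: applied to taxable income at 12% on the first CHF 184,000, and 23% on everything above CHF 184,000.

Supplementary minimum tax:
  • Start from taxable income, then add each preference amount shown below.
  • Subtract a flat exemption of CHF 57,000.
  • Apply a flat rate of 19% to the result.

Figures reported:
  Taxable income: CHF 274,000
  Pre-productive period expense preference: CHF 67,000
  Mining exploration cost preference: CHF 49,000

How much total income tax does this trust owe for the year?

Supplementary minimum tax:
  Adjusted income: CHF 274,000 + CHF 67,000 + CHF 49,000 = CHF 390,000
  Less exemption CHF 57,000 → base CHF 333,000
  CHF 333,000 × 19% = CHF 63,270

Standard income tax:
  CHF 184,000 × 12% = CHF 22,080
  CHF 90,000 × 23% = CHF 20,700
  → CHF 42,780

CHF 63,270 > CHF 42,780, so the supplementary minimum tax is the binding amount.

CHF 63,270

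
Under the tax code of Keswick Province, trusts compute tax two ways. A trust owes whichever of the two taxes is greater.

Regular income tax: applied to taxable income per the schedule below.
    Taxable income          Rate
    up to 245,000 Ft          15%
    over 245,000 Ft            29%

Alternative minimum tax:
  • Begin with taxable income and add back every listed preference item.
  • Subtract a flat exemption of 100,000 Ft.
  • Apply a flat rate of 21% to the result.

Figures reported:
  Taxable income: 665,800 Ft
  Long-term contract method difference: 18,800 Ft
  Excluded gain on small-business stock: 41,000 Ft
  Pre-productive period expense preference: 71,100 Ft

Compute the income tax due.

Regular income tax:
  245,000 Ft × 15% = 36,750 Ft
  420,800 Ft × 29% = 122,032 Ft
  → 158,782 Ft

Alternative minimum tax:
  Adjusted income: 665,800 Ft + 18,800 Ft + 41,000 Ft + 71,100 Ft = 796,700 Ft
  Less exemption 100,000 Ft → base 696,700 Ft
  696,700 Ft × 21% = 146,307 Ft

158,782 Ft > 146,307 Ft, so the regular income tax governs.

158,782 Ft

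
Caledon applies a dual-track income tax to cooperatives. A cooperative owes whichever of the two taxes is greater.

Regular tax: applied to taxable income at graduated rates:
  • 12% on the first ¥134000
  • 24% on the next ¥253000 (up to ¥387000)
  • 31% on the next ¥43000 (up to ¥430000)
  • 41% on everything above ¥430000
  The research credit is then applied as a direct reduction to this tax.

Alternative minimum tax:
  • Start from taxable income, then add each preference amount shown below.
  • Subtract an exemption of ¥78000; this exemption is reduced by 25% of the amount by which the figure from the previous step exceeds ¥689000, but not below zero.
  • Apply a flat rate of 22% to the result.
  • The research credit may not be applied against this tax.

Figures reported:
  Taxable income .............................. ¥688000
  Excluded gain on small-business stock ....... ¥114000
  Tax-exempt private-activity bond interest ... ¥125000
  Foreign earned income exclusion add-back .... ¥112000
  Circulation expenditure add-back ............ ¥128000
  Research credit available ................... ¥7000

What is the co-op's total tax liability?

Alternative minimum tax:
  Adjusted income: ¥688000 + ¥114000 + ¥125000 + ¥112000 + ¥128000 = ¥1167000
  Exemption: 25% × (¥1167000 − ¥689000) = ¥119500 ≥ ¥78000, so the exemption is fully phased out
  Base: ¥1167000 − ¥0 = ¥1167000
  ¥1167000 × 22% = ¥256740

Regular tax:
  ¥134000 × 12% = ¥16080
  ¥253000 × 24% = ¥60720
  ¥43000 × 31% = ¥13330
  ¥258000 × 41% = ¥105780
  → ¥195910
  Less research credit ¥7000 → ¥188910

¥256740 > ¥188910, so the alternative minimum tax is the binding amount.

¥256740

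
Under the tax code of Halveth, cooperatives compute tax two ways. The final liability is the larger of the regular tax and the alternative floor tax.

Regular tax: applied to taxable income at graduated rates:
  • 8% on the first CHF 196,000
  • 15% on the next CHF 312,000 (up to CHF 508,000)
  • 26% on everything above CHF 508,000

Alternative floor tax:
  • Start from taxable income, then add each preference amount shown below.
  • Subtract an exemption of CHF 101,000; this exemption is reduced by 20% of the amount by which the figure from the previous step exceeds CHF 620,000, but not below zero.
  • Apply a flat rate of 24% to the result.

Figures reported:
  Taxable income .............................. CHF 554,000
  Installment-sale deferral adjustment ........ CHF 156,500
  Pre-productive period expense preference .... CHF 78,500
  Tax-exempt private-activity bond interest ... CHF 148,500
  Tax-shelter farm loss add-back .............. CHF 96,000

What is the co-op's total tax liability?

Regular tax:
  CHF 196,000 × 8% = CHF 15,680
  CHF 312,000 × 15% = CHF 46,800
  CHF 46,000 × 26% = CHF 11,960
  → CHF 74,440

Alternative floor tax:
  Adjusted income: CHF 554,000 + CHF 156,500 + CHF 78,500 + CHF 148,500 + CHF 96,000 = CHF 1,033,500
  Exemption: CHF 101,000 − 20% × (CHF 1,033,500 − CHF 620,000) = CHF 101,000 − CHF 82,700 = CHF 18,300
  Base: CHF 1,033,500 − CHF 18,300 = CHF 1,015,200
  CHF 1,015,200 × 24% = CHF 243,648

CHF 243,648 > CHF 74,440, so the alternative floor tax is the binding amount.

CHF 243,648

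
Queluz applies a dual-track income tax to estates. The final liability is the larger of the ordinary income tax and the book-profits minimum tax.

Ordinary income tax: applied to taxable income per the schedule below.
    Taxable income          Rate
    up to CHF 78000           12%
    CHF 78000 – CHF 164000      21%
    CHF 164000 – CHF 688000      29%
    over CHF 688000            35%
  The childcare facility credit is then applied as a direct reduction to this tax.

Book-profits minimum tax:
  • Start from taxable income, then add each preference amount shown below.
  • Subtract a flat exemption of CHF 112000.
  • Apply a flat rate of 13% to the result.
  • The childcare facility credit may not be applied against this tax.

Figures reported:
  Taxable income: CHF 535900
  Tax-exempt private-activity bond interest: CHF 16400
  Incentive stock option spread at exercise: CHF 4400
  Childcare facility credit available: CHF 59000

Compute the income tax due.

CHF 76271

Book-profits minimum tax:
  Adjusted income: CHF 535900 + CHF 16400 + CHF 4400 = CHF 556700
  Less exemption CHF 112000 → base CHF 444700
  CHF 444700 × 13% = CHF 57811

Ordinary income tax:
  CHF 78000 × 12% = CHF 9360
  CHF 86000 × 21% = CHF 18060
  CHF 371900 × 29% = CHF 107851
  → CHF 135271
  Less childcare facility credit CHF 59000 → CHF 76271

CHF 76271 > CHF 57811, so the ordinary income tax governs.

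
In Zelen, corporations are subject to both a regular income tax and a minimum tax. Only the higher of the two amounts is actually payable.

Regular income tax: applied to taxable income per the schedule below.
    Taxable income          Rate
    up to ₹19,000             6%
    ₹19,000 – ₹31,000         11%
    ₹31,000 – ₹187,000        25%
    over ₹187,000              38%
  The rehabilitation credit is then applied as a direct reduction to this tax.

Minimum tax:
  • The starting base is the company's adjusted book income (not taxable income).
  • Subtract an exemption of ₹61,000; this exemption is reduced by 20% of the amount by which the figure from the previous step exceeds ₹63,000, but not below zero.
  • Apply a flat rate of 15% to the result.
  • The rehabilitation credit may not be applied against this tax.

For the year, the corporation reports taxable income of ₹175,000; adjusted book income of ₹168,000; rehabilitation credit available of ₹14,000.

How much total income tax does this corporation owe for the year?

Minimum tax:
  Base (adjusted book income): ₹168,000
  Exemption: ₹61,000 − 20% × (₹168,000 − ₹63,000) = ₹61,000 − ₹21,000 = ₹40,000
  Base: ₹168,000 − ₹40,000 = ₹128,000
  ₹128,000 × 15% = ₹19,200

Regular income tax:
  ₹19,000 × 6% = ₹1,140
  ₹12,000 × 11% = ₹1,320
  ₹144,000 × 25% = ₹36,000
  → ₹38,460
  Less rehabilitation credit ₹14,000 → ₹24,460

₹24,460 > ₹19,200, so the regular income tax governs.

₹24,460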